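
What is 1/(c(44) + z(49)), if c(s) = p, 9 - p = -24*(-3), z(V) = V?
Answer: -1/14 ≈ -0.071429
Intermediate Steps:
p = -63 (p = 9 - (-24)*(-3) = 9 - 1*72 = 9 - 72 = -63)
c(s) = -63
1/(c(44) + z(49)) = 1/(-63 + 49) = 1/(-14) = -1/14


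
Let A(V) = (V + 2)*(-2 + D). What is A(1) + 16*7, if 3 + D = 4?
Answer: 109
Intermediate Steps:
D = 1 (D = -3 + 4 = 1)
A(V) = -2 - V (A(V) = (V + 2)*(-2 + 1) = (2 + V)*(-1) = -2 - V)
A(1) + 16*7 = (-2 - 1*1) + 16*7 = (-2 - 1) + 112 = -3 + 112 = 109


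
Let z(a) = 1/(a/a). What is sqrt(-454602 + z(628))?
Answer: I*sqrt(454601) ≈ 674.24*I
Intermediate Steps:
z(a) = 1 (z(a) = 1/1 = 1)
sqrt(-454602 + z(628)) = sqrt(-454602 + 1) = sqrt(-454601) = I*sqrt(454601)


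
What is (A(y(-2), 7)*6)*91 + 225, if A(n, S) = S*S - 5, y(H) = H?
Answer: 24249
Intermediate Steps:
A(n, S) = -5 + S² (A(n, S) = S² - 5 = -5 + S²)
(A(y(-2), 7)*6)*91 + 225 = ((-5 + 7²)*6)*91 + 225 = ((-5 + 49)*6)*91 + 225 = (44*6)*91 + 225 = 264*91 + 225 = 24024 + 225 = 24249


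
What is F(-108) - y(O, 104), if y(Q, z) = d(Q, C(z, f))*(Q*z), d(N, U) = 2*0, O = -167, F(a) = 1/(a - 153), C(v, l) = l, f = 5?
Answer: -1/261 ≈ -0.0038314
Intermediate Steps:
F(a) = 1/(-153 + a)
d(N, U) = 0
y(Q, z) = 0 (y(Q, z) = 0*(Q*z) = 0)
F(-108) - y(O, 104) = 1/(-153 - 108) - 1*0 = 1/(-261) + 0 = -1/261 + 0 = -1/261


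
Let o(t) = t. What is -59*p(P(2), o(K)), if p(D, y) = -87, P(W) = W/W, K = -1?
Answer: 5133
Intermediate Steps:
P(W) = 1
-59*p(P(2), o(K)) = -59*(-87) = 5133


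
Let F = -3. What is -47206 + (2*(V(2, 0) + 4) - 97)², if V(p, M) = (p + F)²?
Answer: -39637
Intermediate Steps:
V(p, M) = (-3 + p)² (V(p, M) = (p - 3)² = (-3 + p)²)
-47206 + (2*(V(2, 0) + 4) - 97)² = -47206 + (2*((-3 + 2)² + 4) - 97)² = -47206 + (2*((-1)² + 4) - 97)² = -47206 + (2*(1 + 4) - 97)² = -47206 + (2*5 - 97)² = -47206 + (10 - 97)² = -47206 + (-87)² = -47206 + 7569 = -39637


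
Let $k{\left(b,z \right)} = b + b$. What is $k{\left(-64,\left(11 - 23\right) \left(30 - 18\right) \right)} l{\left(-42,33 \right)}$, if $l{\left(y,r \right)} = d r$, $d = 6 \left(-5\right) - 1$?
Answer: $130944$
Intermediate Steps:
$d = -31$ ($d = -30 - 1 = -31$)
$k{\left(b,z \right)} = 2 b$
$l{\left(y,r \right)} = - 31 r$
$k{\left(-64,\left(11 - 23\right) \left(30 - 18\right) \right)} l{\left(-42,33 \right)} = 2 \left(-64\right) \left(\left(-31\right) 33\right) = \left(-128\right) \left(-1023\right) = 130944$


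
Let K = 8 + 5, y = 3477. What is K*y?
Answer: 45201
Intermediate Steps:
K = 13
K*y = 13*3477 = 45201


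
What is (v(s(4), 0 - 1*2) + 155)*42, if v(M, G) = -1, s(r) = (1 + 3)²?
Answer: 6468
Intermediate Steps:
s(r) = 16 (s(r) = 4² = 16)
(v(s(4), 0 - 1*2) + 155)*42 = (-1 + 155)*42 = 154*42 = 6468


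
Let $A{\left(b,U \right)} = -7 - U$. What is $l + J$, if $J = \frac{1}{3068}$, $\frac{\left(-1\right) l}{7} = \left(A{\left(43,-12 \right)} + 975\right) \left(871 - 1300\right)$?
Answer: $\frac{9028939921}{3068} \approx 2.9429 \cdot 10^{6}$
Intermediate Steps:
$l = 2942940$ ($l = - 7 \left(\left(-7 - -12\right) + 975\right) \left(871 - 1300\right) = - 7 \left(\left(-7 + 12\right) + 975\right) \left(-429\right) = - 7 \left(5 + 975\right) \left(-429\right) = - 7 \cdot 980 \left(-429\right) = \left(-7\right) \left(-420420\right) = 2942940$)
$J = \frac{1}{3068} \approx 0.00032595$
$l + J = 2942940 + \frac{1}{3068} = \frac{9028939921}{3068}$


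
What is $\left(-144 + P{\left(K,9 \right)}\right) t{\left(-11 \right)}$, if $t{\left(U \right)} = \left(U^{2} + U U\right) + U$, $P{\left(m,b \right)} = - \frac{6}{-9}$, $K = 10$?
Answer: $-33110$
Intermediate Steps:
$P{\left(m,b \right)} = \frac{2}{3}$ ($P{\left(m,b \right)} = \left(-6\right) \left(- \frac{1}{9}\right) = \frac{2}{3}$)
$t{\left(U \right)} = U + 2 U^{2}$ ($t{\left(U \right)} = \left(U^{2} + U^{2}\right) + U = 2 U^{2} + U = U + 2 U^{2}$)
$\left(-144 + P{\left(K,9 \right)}\right) t{\left(-11 \right)} = \left(-144 + \frac{2}{3}\right) \left(- 11 \left(1 + 2 \left(-11\right)\right)\right) = - \frac{430 \left(- 11 \left(1 - 22\right)\right)}{3} = - \frac{430 \left(\left(-11\right) \left(-21\right)\right)}{3} = \left(- \frac{430}{3}\right) 231 = -33110$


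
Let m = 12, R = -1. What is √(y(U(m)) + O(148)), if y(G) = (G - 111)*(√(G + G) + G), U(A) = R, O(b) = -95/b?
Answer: √(609797 - 613312*I*√2)/74 ≈ 12.349 - 6.4133*I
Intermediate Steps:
U(A) = -1
y(G) = (-111 + G)*(G + √2*√G) (y(G) = (-111 + G)*(√(2*G) + G) = (-111 + G)*(√2*√G + G) = (-111 + G)*(G + √2*√G))
√(y(U(m)) + O(148)) = √(((-1)² - 111*(-1) + √2*(-1)^(3/2) - 111*√2*√(-1)) - 95/148) = √((1 + 111 + √2*(-I) - 111*√2*I) - 95*1/148) = √((1 + 111 - I*√2 - 111*I*√2) - 95/148) = √((112 - 112*I*√2) - 95/148) = √(16481/148 - 112*I*√2)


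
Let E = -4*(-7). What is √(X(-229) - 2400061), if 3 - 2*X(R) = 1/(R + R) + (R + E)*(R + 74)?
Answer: 11*I*√4187716359/458 ≈ 1554.2*I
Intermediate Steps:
E = 28
X(R) = 3/2 - 1/(4*R) - (28 + R)*(74 + R)/2 (X(R) = 3/2 - (1/(R + R) + (R + 28)*(R + 74))/2 = 3/2 - (1/(2*R) + (28 + R)*(74 + R))/2 = 3/2 + (-1/(4*R) - (28 + R)*(74 + R)/2) = 3/2 - 1/(4*R) - (28 + R)*(74 + R)/2)
√(X(-229) - 2400061) = √((¼)*(-1 - 2*(-229)*(2069 + (-229)² + 102*(-229)))/(-229) - 2400061) = √((¼)*(-1/229)*(-1 - 2*(-229)*(2069 + 52441 - 23358)) - 2400061) = √((¼)*(-1/229)*(-1 - 2*(-229)*31152) - 2400061) = √((¼)*(-1/229)*(-1 + 14267616) - 2400061) = √((¼)*(-1/229)*14267615 - 2400061) = √(-14267615/916 - 2400061) = √(-2212723491/916) = 11*I*√4187716359/458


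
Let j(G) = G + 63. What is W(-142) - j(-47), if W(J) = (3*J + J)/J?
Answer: -12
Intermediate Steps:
j(G) = 63 + G
W(J) = 4 (W(J) = (4*J)/J = 4)
W(-142) - j(-47) = 4 - (63 - 47) = 4 - 1*16 = 4 - 16 = -12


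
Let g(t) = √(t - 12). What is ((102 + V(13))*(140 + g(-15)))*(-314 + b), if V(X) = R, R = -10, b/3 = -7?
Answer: -4314800 - 92460*I*√3 ≈ -4.3148e+6 - 1.6015e+5*I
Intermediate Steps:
b = -21 (b = 3*(-7) = -21)
V(X) = -10
g(t) = √(-12 + t)
((102 + V(13))*(140 + g(-15)))*(-314 + b) = ((102 - 10)*(140 + √(-12 - 15)))*(-314 - 21) = (92*(140 + √(-27)))*(-335) = (92*(140 + 3*I*√3))*(-335) = (12880 + 276*I*√3)*(-335) = -4314800 - 92460*I*√3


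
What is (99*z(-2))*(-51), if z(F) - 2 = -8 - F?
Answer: 20196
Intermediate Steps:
z(F) = -6 - F (z(F) = 2 + (-8 - F) = -6 - F)
(99*z(-2))*(-51) = (99*(-6 - 1*(-2)))*(-51) = (99*(-6 + 2))*(-51) = (99*(-4))*(-51) = -396*(-51) = 20196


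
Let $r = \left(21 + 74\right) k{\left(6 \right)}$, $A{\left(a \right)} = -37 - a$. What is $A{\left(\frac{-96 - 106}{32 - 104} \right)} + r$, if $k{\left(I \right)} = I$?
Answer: $\frac{19087}{36} \approx 530.19$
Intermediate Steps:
$r = 570$ ($r = \left(21 + 74\right) 6 = 95 \cdot 6 = 570$)
$A{\left(\frac{-96 - 106}{32 - 104} \right)} + r = \left(-37 - \frac{-96 - 106}{32 - 104}\right) + 570 = \left(-37 - - \frac{202}{-72}\right) + 570 = \left(-37 - \left(-202\right) \left(- \frac{1}{72}\right)\right) + 570 = \left(-37 - \frac{101}{36}\right) + 570 = - \frac{1433}{36} + 570 = \frac{19087}{36}$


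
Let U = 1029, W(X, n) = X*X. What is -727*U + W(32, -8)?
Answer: -747059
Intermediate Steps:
W(X, n) = X**2
-727*U + W(32, -8) = -727*1029 + 32**2 = -748083 + 1024 = -747059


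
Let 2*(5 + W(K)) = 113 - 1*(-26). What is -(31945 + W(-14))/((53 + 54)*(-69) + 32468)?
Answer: -64019/50170 ≈ -1.2760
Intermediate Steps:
W(K) = 129/2 (W(K) = -5 + (113 - 1*(-26))/2 = -5 + (113 + 26)/2 = -5 + (1/2)*139 = -5 + 139/2 = 129/2)
-(31945 + W(-14))/((53 + 54)*(-69) + 32468) = -(31945 + 129/2)/((53 + 54)*(-69) + 32468) = -64019/(2*(107*(-69) + 32468)) = -64019/(2*(-7383 + 32468)) = -64019/(2*25085) = -1*64019/50170 = -64019/50170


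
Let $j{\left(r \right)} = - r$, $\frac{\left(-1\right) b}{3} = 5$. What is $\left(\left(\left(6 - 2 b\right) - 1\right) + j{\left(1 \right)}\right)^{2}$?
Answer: $1156$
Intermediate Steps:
$b = -15$ ($b = \left(-3\right) 5 = -15$)
$\left(\left(\left(6 - 2 b\right) - 1\right) + j{\left(1 \right)}\right)^{2} = \left(\left(\left(6 - -30\right) - 1\right) - 1\right)^{2} = \left(\left(\left(6 + 30\right) - 1\right) - 1\right)^{2} = \left(\left(36 - 1\right) - 1\right)^{2} = \left(35 - 1\right)^{2} = 34^{2} = 1156$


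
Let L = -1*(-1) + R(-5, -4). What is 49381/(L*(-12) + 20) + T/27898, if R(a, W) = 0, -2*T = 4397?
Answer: 688806775/111592 ≈ 6172.5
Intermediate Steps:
T = -4397/2 (T = -½*4397 = -4397/2 ≈ -2198.5)
L = 1 (L = -1*(-1) + 0 = 1 + 0 = 1)
49381/(L*(-12) + 20) + T/27898 = 49381/(1*(-12) + 20) - 4397/2/27898 = 49381/(-12 + 20) - 4397/2*1/27898 = 49381/8 - 4397/55796 = 688806775/111592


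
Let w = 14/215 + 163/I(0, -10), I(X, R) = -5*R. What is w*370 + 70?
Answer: 279563/215 ≈ 1300.3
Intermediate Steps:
w = 7149/2150 (w = 14/215 + 163/((-5*(-10))) = 14*(1/215) + 163/50 = 14/215 + 163*(1/50) = 14/215 + 163/50 = 7149/2150 ≈ 3.3251)
w*370 + 70 = (7149/2150)*370 + 70 = 264513/215 + 70 = 279563/215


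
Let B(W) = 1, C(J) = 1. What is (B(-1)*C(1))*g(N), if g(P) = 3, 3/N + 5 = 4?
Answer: 3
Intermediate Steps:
N = -3 (N = 3/(-5 + 4) = 3/(-1) = 3*(-1) = -3)
(B(-1)*C(1))*g(N) = (1*1)*3 = 1*3 = 3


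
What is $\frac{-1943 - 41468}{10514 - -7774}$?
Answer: $- \frac{43411}{18288} \approx -2.3737$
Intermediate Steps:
$\frac{-1943 - 41468}{10514 - -7774} = - \frac{43411}{10514 + 7774} = - \frac{43411}{18288}$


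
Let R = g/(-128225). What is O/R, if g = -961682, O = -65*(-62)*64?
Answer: 533416000/15511 ≈ 34390.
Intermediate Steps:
O = 257920 (O = 4030*64 = 257920)
R = 961682/128225 (R = -961682/(-128225) = -961682*(-1/128225) = 961682/128225 ≈ 7.5000)
O/R = 257920/(961682/128225) = 257920*(128225/961682) = 533416000/15511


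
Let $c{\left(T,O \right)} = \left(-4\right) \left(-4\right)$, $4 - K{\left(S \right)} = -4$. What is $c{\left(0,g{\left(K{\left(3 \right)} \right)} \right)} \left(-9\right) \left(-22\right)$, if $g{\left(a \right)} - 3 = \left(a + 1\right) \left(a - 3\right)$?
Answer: $3168$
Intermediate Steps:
$K{\left(S \right)} = 8$ ($K{\left(S \right)} = 4 - -4 = 4 + 4 = 8$)
$g{\left(a \right)} = 3 + \left(1 + a\right) \left(-3 + a\right)$ ($g{\left(a \right)} = 3 + \left(a + 1\right) \left(a - 3\right) = 3 + \left(1 + a\right) \left(-3 + a\right)$)
$c{\left(T,O \right)} = 16$
$c{\left(0,g{\left(K{\left(3 \right)} \right)} \right)} \left(-9\right) \left(-22\right) = 16 \left(-9\right) \left(-22\right) = \left(-144\right) \left(-22\right) = 3168$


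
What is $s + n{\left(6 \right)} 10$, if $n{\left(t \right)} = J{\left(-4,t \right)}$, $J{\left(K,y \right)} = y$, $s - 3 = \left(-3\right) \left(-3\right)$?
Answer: $72$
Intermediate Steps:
$s = 12$ ($s = 3 - -9 = 3 + 9 = 12$)
$n{\left(t \right)} = t$
$s + n{\left(6 \right)} 10 = 12 + 6 \cdot 10 = 12 + 60 = 72$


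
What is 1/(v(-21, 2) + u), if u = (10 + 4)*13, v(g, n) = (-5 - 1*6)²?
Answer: 1/303 ≈ 0.0033003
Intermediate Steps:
v(g, n) = 121 (v(g, n) = (-5 - 6)² = (-11)² = 121)
u = 182 (u = 14*13 = 182)
1/(v(-21, 2) + u) = 1/(121 + 182) = 1/303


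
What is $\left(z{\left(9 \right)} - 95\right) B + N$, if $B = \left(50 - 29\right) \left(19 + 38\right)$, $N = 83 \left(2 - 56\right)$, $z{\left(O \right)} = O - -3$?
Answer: $-103833$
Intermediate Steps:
$z{\left(O \right)} = 3 + O$ ($z{\left(O \right)} = O + 3 = 3 + O$)
$N = -4482$ ($N = 83 \left(-54\right) = -4482$)
$B = 1197$ ($B = 21 \cdot 57 = 1197$)
$\left(z{\left(9 \right)} - 95\right) B + N = \left(\left(3 + 9\right) - 95\right) 1197 - 4482 = \left(12 - 95\right) 1197 - 4482 = \left(-83\right) 1197 - 4482 = -99351 - 4482 = -103833$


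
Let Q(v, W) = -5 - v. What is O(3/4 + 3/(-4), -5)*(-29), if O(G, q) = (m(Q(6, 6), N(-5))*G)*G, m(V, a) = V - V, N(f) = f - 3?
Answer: 0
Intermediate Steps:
N(f) = -3 + f
m(V, a) = 0
O(G, q) = 0 (O(G, q) = (0*G)*G = 0*G = 0)
O(3/4 + 3/(-4), -5)*(-29) = 0*(-29) = 0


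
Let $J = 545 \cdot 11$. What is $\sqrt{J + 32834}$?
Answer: $43 \sqrt{21} \approx 197.05$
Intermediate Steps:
$J = 5995$
$\sqrt{J + 32834} = \sqrt{5995 + 32834} = \sqrt{38829} = 43 \sqrt{21}$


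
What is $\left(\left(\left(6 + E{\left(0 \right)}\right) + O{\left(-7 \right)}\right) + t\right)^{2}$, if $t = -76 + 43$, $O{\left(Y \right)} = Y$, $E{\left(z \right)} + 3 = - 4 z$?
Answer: $1369$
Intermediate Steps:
$E{\left(z \right)} = -3 - 4 z$
$t = -33$
$\left(\left(\left(6 + E{\left(0 \right)}\right) + O{\left(-7 \right)}\right) + t\right)^{2} = \left(\left(\left(6 - 3\right) - 7\right) - 33\right)^{2} = \left(\left(3 - 7\right) - 33\right)^{2} = \left(-4 - 33\right)^{2} = \left(-37\right)^{2} = 1369$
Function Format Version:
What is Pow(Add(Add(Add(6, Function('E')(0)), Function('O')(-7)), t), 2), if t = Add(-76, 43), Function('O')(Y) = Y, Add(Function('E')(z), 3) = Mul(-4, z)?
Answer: 1369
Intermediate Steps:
Function('E')(z) = Add(-3, Mul(-4, z))
t = -33
Pow(Add(Add(Add(6, Function('E')(0)), Function('O')(-7)), t), 2) = Pow(Add(Add(Add(6, Add(-3, Mul(-4, 0))), -7), -33), 2) = Pow(Add(Add(Add(6, Add(-3, 0)), -7), -33), 2) = Pow(Add(Add(Add(6, -3), -7), -33), 2) = Pow(Add(Add(3, -7), -33), 2) = Pow(Add(-4, -33), 2) = Pow(-37, 2) = 1369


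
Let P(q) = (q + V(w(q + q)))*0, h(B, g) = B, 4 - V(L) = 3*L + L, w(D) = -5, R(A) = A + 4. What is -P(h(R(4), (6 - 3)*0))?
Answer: 0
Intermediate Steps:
R(A) = 4 + A
V(L) = 4 - 4*L (V(L) = 4 - (3*L + L) = 4 - 4*L)
P(q) = 0 (P(q) = (q + (4 - 4*(-5)))*0 = (q + (4 + 20))*0 = (q + 24)*0 = (24 + q)*0 = 0)
-P(h(R(4), (6 - 3)*0)) = -1*0 = 0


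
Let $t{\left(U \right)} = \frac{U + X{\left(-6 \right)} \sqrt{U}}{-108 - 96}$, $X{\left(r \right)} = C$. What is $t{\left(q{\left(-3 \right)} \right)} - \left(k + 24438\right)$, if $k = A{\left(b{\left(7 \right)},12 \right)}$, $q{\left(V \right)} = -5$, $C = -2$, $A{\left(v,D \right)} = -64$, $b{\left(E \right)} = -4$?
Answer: $- \frac{4972291}{204} + \frac{i \sqrt{5}}{102} \approx -24374.0 + 0.021922 i$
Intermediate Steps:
$X{\left(r \right)} = -2$
$k = -64$
$t{\left(U \right)} = - \frac{U}{204} + \frac{\sqrt{U}}{102}$ ($t{\left(U \right)} = \frac{U - 2 \sqrt{U}}{-108 - 96} = \frac{U - 2 \sqrt{U}}{-204} = \left(U - 2 \sqrt{U}\right) \left(- \frac{1}{204}\right) = - \frac{U}{204} + \frac{\sqrt{U}}{102}$)
$t{\left(q{\left(-3 \right)} \right)} - \left(k + 24438\right) = \left(\left(- \frac{1}{204}\right) \left(-5\right) + \frac{\sqrt{-5}}{102}\right) - \left(-64 + 24438\right) = \left(\frac{5}{204} + \frac{i \sqrt{5}}{102}\right) - 24374 = - \frac{4972291}{204} + \frac{i \sqrt{5}}{102}$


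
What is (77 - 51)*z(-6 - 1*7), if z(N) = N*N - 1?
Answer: 4368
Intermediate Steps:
z(N) = -1 + N² (z(N) = N² - 1 = -1 + N²)
(77 - 51)*z(-6 - 1*7) = (77 - 51)*(-1 + (-6 - 1*7)²) = 26*(-1 + (-6 - 7)²) = 26*(-1 + (-13)²) = 26*(-1 + 169) = 26*168 = 4368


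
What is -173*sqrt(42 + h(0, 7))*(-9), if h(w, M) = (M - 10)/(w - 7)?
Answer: 4671*sqrt(231)/7 ≈ 10142.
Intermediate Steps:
h(w, M) = (-10 + M)/(-7 + w)
-173*sqrt(42 + h(0, 7))*(-9) = -173*sqrt(42 + (-10 + 7)/(-7 + 0))*(-9) = -173*sqrt(42 - 3/(-7))*(-9) = -173*sqrt(42 - 1/7*(-3))*(-9) = -173*sqrt(42 + 3/7)*(-9) = -519*sqrt(231)/7*(-9) = 4671*sqrt(231)/7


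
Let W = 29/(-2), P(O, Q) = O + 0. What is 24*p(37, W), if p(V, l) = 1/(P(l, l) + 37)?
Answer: 16/15 ≈ 1.0667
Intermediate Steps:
P(O, Q) = O
W = -29/2 (W = 29*(-1/2) = -29/2 ≈ -14.500)
p(V, l) = 1/(37 + l) (p(V, l) = 1/(l + 37) = 1/(37 + l))
24*p(37, W) = 24/(37 - 29/2) = 24/(45/2) = 24*(2/45) = 16/15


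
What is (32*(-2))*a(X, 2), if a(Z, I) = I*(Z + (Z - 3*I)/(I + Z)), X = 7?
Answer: -8192/9 ≈ -910.22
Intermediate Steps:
a(Z, I) = I*(Z + (Z - 3*I)/(I + Z))
(32*(-2))*a(X, 2) = (32*(-2))*(2*(7 + 7² - 3*2 + 2*7)/(2 + 7)) = -128*(7 + 49 - 6 + 14)/9 = -128*64/9 = -64*128/9 = -8192/9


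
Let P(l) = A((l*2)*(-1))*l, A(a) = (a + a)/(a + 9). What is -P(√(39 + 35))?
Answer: -2664/215 - 592*√74/215 ≈ -36.077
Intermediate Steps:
A(a) = 2*a/(9 + a) (A(a) = (2*a)/(9 + a) = 2*a/(9 + a))
P(l) = -4*l²/(9 - 2*l) (P(l) = (2*((l*2)*(-1))/(9 + (l*2)*(-1)))*l = (2*((2*l)*(-1))/(9 + (2*l)*(-1)))*l = (2*(-2*l)/(9 - 2*l))*l = (-4*l/(9 - 2*l))*l = -4*l²/(9 - 2*l))
-P(√(39 + 35)) = -4*(√(39 + 35))²/(-9 + 2*√(39 + 35)) = -4*(√74)²/(-9 + 2*√74) = -4*74/(-9 + 2*√74) = -296/(-9 + 2*√74)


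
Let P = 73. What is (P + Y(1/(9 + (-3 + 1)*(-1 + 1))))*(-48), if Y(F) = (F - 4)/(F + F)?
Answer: -2664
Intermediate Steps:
Y(F) = (-4 + F)/(2*F) (Y(F) = (-4 + F)/((2*F)) = (-4 + F)*(1/(2*F)) = (-4 + F)/(2*F))
(P + Y(1/(9 + (-3 + 1)*(-1 + 1))))*(-48) = (73 + (-4 + 1/(9 + (-3 + 1)*(-1 + 1)))/(2*(1/(9 + (-3 + 1)*(-1 + 1)))))*(-48) = (73 + (-4 + 1/(9 - 2*0))/(2*(1/(9 - 2*0))))*(-48) = (73 + (-4 + 1/(9 + 0))/(2*(1/(9 + 0))))*(-48) = (73 + (-4 + 1/9)/(2*(1/9)))*(-48) = (73 + (-4 + ⅑)/(2*(⅑)))*(-48) = (73 + (½)*9*(-35/9))*(-48) = (73 - 35/2)*(-48) = (111/2)*(-48) = -2664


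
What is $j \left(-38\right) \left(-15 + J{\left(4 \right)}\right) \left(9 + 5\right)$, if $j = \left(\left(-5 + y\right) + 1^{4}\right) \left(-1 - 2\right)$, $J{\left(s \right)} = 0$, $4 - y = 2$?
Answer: $47880$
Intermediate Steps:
$y = 2$ ($y = 4 - 2 = 2$)
$j = 6$ ($j = \left(\left(-5 + 2\right) + 1^{4}\right) \left(-1 - 2\right) = \left(-3 + 1\right) \left(-3\right) = \left(-2\right) \left(-3\right) = 6$)
$j \left(-38\right) \left(-15 + J{\left(4 \right)}\right) \left(9 + 5\right) = 6 \left(-38\right) \left(-15 + 0\right) \left(9 + 5\right) = - 228 \left(\left(-15\right) 14\right) = \left(-228\right) \left(-210\right) = 47880$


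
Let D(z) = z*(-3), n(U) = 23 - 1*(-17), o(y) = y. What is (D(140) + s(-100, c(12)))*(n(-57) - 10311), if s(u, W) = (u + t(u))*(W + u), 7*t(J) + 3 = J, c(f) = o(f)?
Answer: -695593204/7 ≈ -9.9370e+7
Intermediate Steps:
c(f) = f
t(J) = -3/7 + J/7
s(u, W) = (-3/7 + 8*u/7)*(W + u) (s(u, W) = (u + (-3/7 + u/7))*(W + u) = (-3/7 + 8*u/7)*(W + u))
n(U) = 40 (n(U) = 23 + 17 = 40)
D(z) = -3*z
(D(140) + s(-100, c(12)))*(n(-57) - 10311) = (-3*140 + (-3/7*12 - 3/7*(-100) + (8/7)*(-100)**2 + (8/7)*12*(-100)))*(40 - 10311) = (-420 + (-36/7 + 300/7 + (8/7)*10000 - 9600/7))*(-10271) = (-420 + (-36/7 + 300/7 + 80000/7 - 9600/7))*(-10271) = (-420 + 70664/7)*(-10271) = (67724/7)*(-10271) = -695593204/7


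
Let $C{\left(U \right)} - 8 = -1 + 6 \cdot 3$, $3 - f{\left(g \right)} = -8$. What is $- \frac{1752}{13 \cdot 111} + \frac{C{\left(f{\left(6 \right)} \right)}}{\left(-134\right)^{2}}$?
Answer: $- \frac{10474279}{8636836} \approx -1.2127$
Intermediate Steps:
$f{\left(g \right)} = 11$ ($f{\left(g \right)} = 3 - -8 = 3 + 8 = 11$)
$C{\left(U \right)} = 25$ ($C{\left(U \right)} = 8 + \left(-1 + 6 \cdot 3\right) = 8 + \left(-1 + 18\right) = 8 + 17 = 25$)
$- \frac{1752}{13 \cdot 111} + \frac{C{\left(f{\left(6 \right)} \right)}}{\left(-134\right)^{2}} = - \frac{1752}{13 \cdot 111} + \frac{25}{\left(-134\right)^{2}} = - \frac{1752}{1443} + \frac{25}{17956} = \left(-1752\right) \frac{1}{1443} + 25 \cdot \frac{1}{17956} = - \frac{584}{481} + \frac{25}{17956} = - \frac{10474279}{8636836}$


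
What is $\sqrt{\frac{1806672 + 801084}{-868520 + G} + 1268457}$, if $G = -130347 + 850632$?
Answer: $\frac{\sqrt{27872199486747165}}{148235} \approx 1126.3$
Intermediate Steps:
$G = 720285$
$\sqrt{\frac{1806672 + 801084}{-868520 + G} + 1268457} = \sqrt{\frac{1806672 + 801084}{-868520 + 720285} + 1268457} = \sqrt{\frac{2607756}{-148235} + 1268457} = \sqrt{2607756 \left(- \frac{1}{148235}\right) + 1268457} = \sqrt{- \frac{2607756}{148235} + 1268457} = \sqrt{\frac{188027115639}{148235}} = \frac{\sqrt{27872199486747165}}{148235}$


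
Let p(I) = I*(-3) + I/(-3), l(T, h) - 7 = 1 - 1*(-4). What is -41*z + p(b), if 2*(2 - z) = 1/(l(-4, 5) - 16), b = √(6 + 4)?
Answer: -697/8 - 10*√10/3 ≈ -97.666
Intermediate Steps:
l(T, h) = 12 (l(T, h) = 7 + (1 - 1*(-4)) = 7 + (1 + 4) = 7 + 5 = 12)
b = √10 ≈ 3.1623
z = 17/8 (z = 2 - 1/(2*(12 - 16)) = 2 - ½/(-4) = 2 - ½*(-¼) = 2 + ⅛ = 17/8 ≈ 2.1250)
p(I) = -10*I/3 (p(I) = -3*I + I*(-⅓) = -3*I - I/3 = -10*I/3)
-41*z + p(b) = -41*17/8 - 10*√10/3 = -697/8 - 10*√10/3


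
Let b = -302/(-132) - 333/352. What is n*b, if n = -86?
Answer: -60931/528 ≈ -115.40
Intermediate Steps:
b = 1417/1056 (b = -302*(-1/132) - 333*1/352 = 151/66 - 333/352 = 1417/1056 ≈ 1.3419)
n*b = -86*1417/1056 = -60931/528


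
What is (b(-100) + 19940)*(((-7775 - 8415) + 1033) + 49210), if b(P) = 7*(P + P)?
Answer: 631342620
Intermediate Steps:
b(P) = 14*P (b(P) = 7*(2*P) = 14*P)
(b(-100) + 19940)*(((-7775 - 8415) + 1033) + 49210) = (14*(-100) + 19940)*(((-7775 - 8415) + 1033) + 49210) = (-1400 + 19940)*((-16190 + 1033) + 49210) = 18540*(-15157 + 49210) = 18540*34053 = 631342620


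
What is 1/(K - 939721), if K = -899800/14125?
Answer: -565/530978357 ≈ -1.0641e-6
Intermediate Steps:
K = -35992/565 (K = -899800*1/14125 = -35992/565 ≈ -63.703)
1/(K - 939721) = 1/(-35992/565 - 939721) = 1/(-530978357/565) = -565/530978357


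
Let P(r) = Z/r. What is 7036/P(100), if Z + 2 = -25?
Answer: -703600/27 ≈ -26059.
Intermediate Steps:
Z = -27 (Z = -2 - 25 = -27)
P(r) = -27/r
7036/P(100) = 7036/((-27/100)) = 7036/((-27*1/100)) = 7036/(-27/100) = 7036*(-100/27) = -703600/27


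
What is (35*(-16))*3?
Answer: -1680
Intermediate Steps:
(35*(-16))*3 = -560*3 = -1680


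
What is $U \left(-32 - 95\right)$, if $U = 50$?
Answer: $-6350$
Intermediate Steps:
$U \left(-32 - 95\right) = 50 \left(-32 - 95\right) = 50 \left(-127\right) = -6350$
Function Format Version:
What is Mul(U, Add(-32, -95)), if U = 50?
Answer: -6350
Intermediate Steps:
Mul(U, Add(-32, -95)) = Mul(50, Add(-32, -95)) = Mul(50, -127) = -6350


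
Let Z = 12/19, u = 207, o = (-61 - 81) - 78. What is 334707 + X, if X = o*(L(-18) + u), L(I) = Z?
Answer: 5491533/19 ≈ 2.8903e+5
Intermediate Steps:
o = -220 (o = -142 - 78 = -220)
Z = 12/19 (Z = 12*(1/19) = 12/19 ≈ 0.63158)
L(I) = 12/19
X = -867900/19 (X = -220*(12/19 + 207) = -220*3945/19 = -867900/19 ≈ -45679.)
334707 + X = 334707 - 867900/19 = 5491533/19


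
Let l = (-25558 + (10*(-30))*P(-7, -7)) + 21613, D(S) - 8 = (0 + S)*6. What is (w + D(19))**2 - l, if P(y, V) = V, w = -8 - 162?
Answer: 4149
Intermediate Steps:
w = -170
D(S) = 8 + 6*S (D(S) = 8 + (0 + S)*6 = 8 + S*6 = 8 + 6*S)
l = -1845 (l = (-25558 + (10*(-30))*(-7)) + 21613 = (-25558 - 300*(-7)) + 21613 = (-25558 + 2100) + 21613 = -23458 + 21613 = -1845)
(w + D(19))**2 - l = (-170 + (8 + 6*19))**2 - 1*(-1845) = (-170 + (8 + 114))**2 + 1845 = (-170 + 122)**2 + 1845 = (-48)**2 + 1845 = 2304 + 1845 = 4149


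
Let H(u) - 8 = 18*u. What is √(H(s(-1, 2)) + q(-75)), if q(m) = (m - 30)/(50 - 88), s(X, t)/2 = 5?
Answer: √275462/38 ≈ 13.812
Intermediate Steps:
s(X, t) = 10 (s(X, t) = 2*5 = 10)
q(m) = 15/19 - m/38 (q(m) = (-30 + m)/(-38) = (-30 + m)*(-1/38) = 15/19 - m/38)
H(u) = 8 + 18*u
√(H(s(-1, 2)) + q(-75)) = √((8 + 18*10) + (15/19 - 1/38*(-75))) = √((8 + 180) + (15/19 + 75/38)) = √(188 + 105/38) = √(7249/38) = √275462/38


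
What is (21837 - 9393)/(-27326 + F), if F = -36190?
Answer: -1037/5293 ≈ -0.19592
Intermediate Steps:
(21837 - 9393)/(-27326 + F) = (21837 - 9393)/(-27326 - 36190) = 12444/(-63516) = 12444*(-1/63516) = -1037/5293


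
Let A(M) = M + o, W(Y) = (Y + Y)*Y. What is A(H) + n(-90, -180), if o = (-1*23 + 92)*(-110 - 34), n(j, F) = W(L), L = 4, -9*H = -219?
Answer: -29639/3 ≈ -9879.7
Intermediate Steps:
H = 73/3 (H = -⅑*(-219) = 73/3 ≈ 24.333)
W(Y) = 2*Y² (W(Y) = (2*Y)*Y = 2*Y²)
n(j, F) = 32 (n(j, F) = 2*4² = 2*16 = 32)
o = -9936 (o = (-23 + 92)*(-144) = 69*(-144) = -9936)
A(M) = -9936 + M (A(M) = M - 9936 = -9936 + M)
A(H) + n(-90, -180) = (-9936 + 73/3) + 32 = -29735/3 + 32 = -29639/3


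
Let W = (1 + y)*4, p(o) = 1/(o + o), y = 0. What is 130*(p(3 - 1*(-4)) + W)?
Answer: 3705/7 ≈ 529.29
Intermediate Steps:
p(o) = 1/(2*o)
W = 4 (W = (1 + 0)*4 = 1*4 = 4)
130*(p(3 - 1*(-4)) + W) = 130*(1/(2*(3 - 1*(-4))) + 4) = 130*(1/(2*(3 + 4)) + 4) = 130*((1/2)/7 + 4) = 130*((1/2)*(1/7) + 4) = 130*(1/14 + 4) = 130*(57/14) = 3705/7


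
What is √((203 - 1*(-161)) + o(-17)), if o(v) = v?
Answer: √347 ≈ 18.628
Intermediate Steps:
√((203 - 1*(-161)) + o(-17)) = √((203 - 1*(-161)) - 17) = √((203 + 161) - 17) = √(364 - 17) = √347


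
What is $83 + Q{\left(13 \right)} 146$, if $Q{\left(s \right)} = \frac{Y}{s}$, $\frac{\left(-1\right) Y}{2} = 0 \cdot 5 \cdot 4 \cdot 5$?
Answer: $83$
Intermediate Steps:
$Y = 0$ ($Y = - 2 \cdot 0 \cdot 5 \cdot 4 \cdot 5 = - 2 \cdot 0 \cdot 20 \cdot 5 = - 2 \cdot 0 \cdot 100 = \left(-2\right) 0 = 0$)
$Q{\left(s \right)} = 0$ ($Q{\left(s \right)} = \frac{0}{s} = 0$)
$83 + Q{\left(13 \right)} 146 = 83 + 0 \cdot 146 = 83 + 0 = 83$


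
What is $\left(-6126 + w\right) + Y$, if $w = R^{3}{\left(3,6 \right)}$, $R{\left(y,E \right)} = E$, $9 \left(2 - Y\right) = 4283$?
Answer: $- \frac{57455}{9} \approx -6383.9$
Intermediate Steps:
$Y = - \frac{4265}{9}$ ($Y = 2 - \frac{4283}{9} = - \frac{4265}{9} \approx -473.89$)
$w = 216$ ($w = 6^{3} = 216$)
$\left(-6126 + w\right) + Y = \left(-6126 + 216\right) - \frac{4265}{9} = -5910 - \frac{4265}{9} = - \frac{57455}{9}$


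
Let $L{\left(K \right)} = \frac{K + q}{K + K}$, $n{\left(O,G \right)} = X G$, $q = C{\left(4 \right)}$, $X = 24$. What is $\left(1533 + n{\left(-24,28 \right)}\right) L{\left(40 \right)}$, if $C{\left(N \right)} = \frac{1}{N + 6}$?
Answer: $\frac{176841}{160} \approx 1105.3$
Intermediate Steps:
$C{\left(N \right)} = \frac{1}{6 + N}$
$q = \frac{1}{10}$ ($q = \frac{1}{6 + 4} = \frac{1}{10} \approx 0.1$)
$n{\left(O,G \right)} = 24 G$
$L{\left(K \right)} = \frac{\frac{1}{10} + K}{2 K}$ ($L{\left(K \right)} = \frac{K + \frac{1}{10}}{K + K} = \frac{\frac{1}{10} + K}{2 K}$)
$\left(1533 + n{\left(-24,28 \right)}\right) L{\left(40 \right)} = \left(1533 + 24 \cdot 28\right) \frac{1 + 10 \cdot 40}{20 \cdot 40} = \left(1533 + 672\right) \frac{1}{20} \cdot \frac{1}{40} \left(1 + 400\right) = 2205 \cdot \frac{1}{20} \cdot \frac{1}{40} \cdot 401 = 2205 \cdot \frac{401}{800} = \frac{176841}{160}$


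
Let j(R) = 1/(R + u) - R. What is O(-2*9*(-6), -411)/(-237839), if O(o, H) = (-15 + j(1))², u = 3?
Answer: -567/543632 ≈ -0.0010430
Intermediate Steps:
j(R) = 1/(3 + R) - R (j(R) = 1/(R + 3) - R = 1/(3 + R) - R)
O(o, H) = 3969/16 (O(o, H) = (-15 + (1 - 1*1² - 3*1)/(3 + 1))² = (-15 + (1 - 1*1 - 3)/4)² = (-15 + (1 - 1 - 3)/4)² = (-15 + (¼)*(-3))² = (-15 - ¾)² = (-63/4)² = 3969/16)
O(-2*9*(-6), -411)/(-237839) = (3969/16)/(-237839) = (3969/16)*(-1/237839) = -567/543632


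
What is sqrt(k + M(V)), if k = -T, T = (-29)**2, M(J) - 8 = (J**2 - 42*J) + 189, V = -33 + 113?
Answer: 2*sqrt(599) ≈ 48.949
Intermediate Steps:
V = 80
M(J) = 197 + J**2 - 42*J (M(J) = 8 + ((J**2 - 42*J) + 189) = 8 + (189 + J**2 - 42*J) = 197 + J**2 - 42*J)
T = 841
k = -841 (k = -1*841 = -841)
sqrt(k + M(V)) = sqrt(-841 + (197 + 80**2 - 42*80)) = sqrt(-841 + (197 + 6400 - 3360)) = sqrt(-841 + 3237) = sqrt(2396) = 2*sqrt(599)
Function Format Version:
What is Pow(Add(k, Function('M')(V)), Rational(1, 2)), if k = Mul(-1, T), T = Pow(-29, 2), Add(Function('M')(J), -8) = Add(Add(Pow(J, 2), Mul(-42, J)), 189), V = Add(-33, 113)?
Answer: Mul(2, Pow(599, Rational(1, 2))) ≈ 48.949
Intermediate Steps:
V = 80
Function('M')(J) = Add(197, Pow(J, 2), Mul(-42, J)) (Function('M')(J) = Add(8, Add(Add(Pow(J, 2), Mul(-42, J)), 189)) = Add(8, Add(189, Pow(J, 2), Mul(-42, J))) = Add(197, Pow(J, 2), Mul(-42, J)))
T = 841
k = -841 (k = Mul(-1, 841) = -841)
Pow(Add(k, Function('M')(V)), Rational(1, 2)) = Pow(Add(-841, Add(197, Pow(80, 2), Mul(-42, 80))), Rational(1, 2)) = Pow(Add(-841, Add(197, 6400, -3360)), Rational(1, 2)) = Pow(Add(-841, 3237), Rational(1, 2)) = Pow(2396, Rational(1, 2)) = Mul(2, Pow(599, Rational(1, 2)))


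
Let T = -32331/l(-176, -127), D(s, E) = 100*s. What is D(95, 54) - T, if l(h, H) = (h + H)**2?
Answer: 290739277/30603 ≈ 9500.3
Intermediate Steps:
l(h, H) = (H + h)**2
T = -10777/30603 (T = -32331/(-127 - 176)**2 = -32331/((-303)**2) = -32331/91809 = -32331*1/91809 = -10777/30603 ≈ -0.35216)
D(95, 54) - T = 100*95 - 1*(-10777/30603) = 9500 + 10777/30603 = 290739277/30603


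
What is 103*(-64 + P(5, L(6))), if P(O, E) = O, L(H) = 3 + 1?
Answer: -6077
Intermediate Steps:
L(H) = 4
103*(-64 + P(5, L(6))) = 103*(-64 + 5) = 103*(-59) = -6077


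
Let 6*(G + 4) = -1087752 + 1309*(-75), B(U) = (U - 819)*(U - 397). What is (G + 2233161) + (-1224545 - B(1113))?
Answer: 1200907/2 ≈ 6.0045e+5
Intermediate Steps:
B(U) = (-819 + U)*(-397 + U)
G = -395317/2 (G = -4 + (-1087752 + 1309*(-75))/6 = -4 + (-1087752 - 98175)/6 = -4 + (⅙)*(-1185927) = -4 - 395309/2 = -395317/2 ≈ -1.9766e+5)
(G + 2233161) + (-1224545 - B(1113)) = (-395317/2 + 2233161) + (-1224545 - (325143 + 1113² - 1216*1113)) = 4071005/2 + (-1224545 - (325143 + 1238769 - 1353408)) = 4071005/2 + (-1224545 - 1*210504) = 4071005/2 + (-1224545 - 210504) = 4071005/2 - 1435049 = 1200907/2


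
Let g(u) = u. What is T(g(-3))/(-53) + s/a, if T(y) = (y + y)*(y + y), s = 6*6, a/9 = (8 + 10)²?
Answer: -2863/4293 ≈ -0.66690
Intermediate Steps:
a = 2916 (a = 9*(8 + 10)² = 9*18² = 9*324 = 2916)
s = 36
T(y) = 4*y² (T(y) = (2*y)*(2*y) = 4*y²)
T(g(-3))/(-53) + s/a = (4*(-3)²)/(-53) + 36/2916 = (4*9)*(-1/53) + 36*(1/2916) = 36*(-1/53) + 1/81 = -36/53 + 1/81 = -2863/4293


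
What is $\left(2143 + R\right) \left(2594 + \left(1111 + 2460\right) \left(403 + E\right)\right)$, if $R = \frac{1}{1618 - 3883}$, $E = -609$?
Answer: $- \frac{1186019875536}{755} \approx -1.5709 \cdot 10^{9}$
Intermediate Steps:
$R = - \frac{1}{2265}$ ($R = \frac{1}{-2265} = - \frac{1}{2265} \approx -0.0004415$)
$\left(2143 + R\right) \left(2594 + \left(1111 + 2460\right) \left(403 + E\right)\right) = \left(2143 - \frac{1}{2265}\right) \left(2594 + \left(1111 + 2460\right) \left(403 - 609\right)\right) = \frac{4853894 \left(2594 + 3571 \left(-206\right)\right)}{2265} = \frac{4853894 \left(2594 - 735626\right)}{2265} = \frac{4853894}{2265} \left(-733032\right) = - \frac{1186019875536}{755}$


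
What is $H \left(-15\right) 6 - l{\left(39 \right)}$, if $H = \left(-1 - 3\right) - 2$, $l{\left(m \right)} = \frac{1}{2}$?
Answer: $\frac{1079}{2} \approx 539.5$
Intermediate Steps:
$l{\left(m \right)} = \frac{1}{2}$
$H = -6$ ($H = -4 - 2 = -6$)
$H \left(-15\right) 6 - l{\left(39 \right)} = \left(-6\right) \left(-15\right) 6 - \frac{1}{2} = 90 \cdot 6 - \frac{1}{2} = 540 - \frac{1}{2} = \frac{1079}{2}$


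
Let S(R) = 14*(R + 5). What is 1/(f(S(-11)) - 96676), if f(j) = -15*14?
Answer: -1/96886 ≈ -1.0321e-5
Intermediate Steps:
S(R) = 70 + 14*R (S(R) = 14*(5 + R) = 70 + 14*R)
f(j) = -210
1/(f(S(-11)) - 96676) = 1/(-210 - 96676) = 1/(-96886) = -1/96886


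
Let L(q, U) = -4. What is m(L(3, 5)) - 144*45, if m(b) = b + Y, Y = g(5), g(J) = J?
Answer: -6479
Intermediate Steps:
Y = 5
m(b) = 5 + b (m(b) = b + 5 = 5 + b)
m(L(3, 5)) - 144*45 = (5 - 4) - 144*45 = 1 - 6480 = -6479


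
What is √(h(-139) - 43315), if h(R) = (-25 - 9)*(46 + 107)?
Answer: I*√48517 ≈ 220.27*I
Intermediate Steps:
h(R) = -5202 (h(R) = -34*153 = -5202)
√(h(-139) - 43315) = √(-5202 - 43315) = √(-48517) = I*√48517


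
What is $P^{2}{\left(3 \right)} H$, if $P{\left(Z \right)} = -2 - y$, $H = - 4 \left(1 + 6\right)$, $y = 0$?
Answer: $-112$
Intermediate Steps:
$H = -28$ ($H = \left(-4\right) 7 = -28$)
$P{\left(Z \right)} = -2$ ($P{\left(Z \right)} = -2 - 0 = -2 + 0 = -2$)
$P^{2}{\left(3 \right)} H = \left(-2\right)^{2} \left(-28\right) = 4 \left(-28\right) = -112$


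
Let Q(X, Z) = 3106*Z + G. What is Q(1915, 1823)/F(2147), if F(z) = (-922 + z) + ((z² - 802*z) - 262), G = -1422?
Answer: 2830408/1444339 ≈ 1.9597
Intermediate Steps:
Q(X, Z) = -1422 + 3106*Z (Q(X, Z) = 3106*Z - 1422 = -1422 + 3106*Z)
F(z) = -1184 + z² - 801*z (F(z) = (-922 + z) + (-262 + z² - 802*z) = -1184 + z² - 801*z)
Q(1915, 1823)/F(2147) = (-1422 + 3106*1823)/(-1184 + 2147² - 801*2147) = (-1422 + 5662238)/(-1184 + 4609609 - 1719747) = 5660816/2888678 = 5660816*(1/2888678) = 2830408/1444339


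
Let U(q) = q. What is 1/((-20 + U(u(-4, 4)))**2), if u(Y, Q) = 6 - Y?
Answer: 1/100 ≈ 0.010000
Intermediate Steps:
1/((-20 + U(u(-4, 4)))**2) = 1/((-20 + (6 - 1*(-4)))**2) = 1/((-20 + (6 + 4))**2) = 1/((-20 + 10)**2) = 1/((-10)**2) = 1/100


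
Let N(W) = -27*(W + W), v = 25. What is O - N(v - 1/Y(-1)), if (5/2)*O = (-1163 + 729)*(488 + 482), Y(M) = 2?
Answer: -167069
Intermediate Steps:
O = -168392 (O = 2*((-1163 + 729)*(488 + 482))/5 = 2*(-434*970)/5 = (2/5)*(-420980) = -168392)
N(W) = -54*W
O - N(v - 1/Y(-1)) = -168392 - (-54)*(25 - 1/2) = -168392 - (-54)*49/2 = -168392 - 1*(-1323) = -168392 + 1323 = -167069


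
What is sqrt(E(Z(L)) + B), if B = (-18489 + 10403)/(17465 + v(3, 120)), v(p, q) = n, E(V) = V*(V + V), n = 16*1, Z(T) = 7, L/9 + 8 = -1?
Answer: 2*sqrt(7451503503)/17481 ≈ 9.8761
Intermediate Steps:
L = -81 (L = -72 + 9*(-1) = -72 - 9 = -81)
n = 16
E(V) = 2*V**2 (E(V) = V*(2*V) = 2*V**2)
v(p, q) = 16
B = -8086/17481 (B = (-18489 + 10403)/(17465 + 16) = -8086/17481 ≈ -0.46256)
sqrt(E(Z(L)) + B) = sqrt(2*7**2 - 8086/17481) = sqrt(2*49 - 8086/17481) = sqrt(98 - 8086/17481) = sqrt(1705052/17481) = 2*sqrt(7451503503)/17481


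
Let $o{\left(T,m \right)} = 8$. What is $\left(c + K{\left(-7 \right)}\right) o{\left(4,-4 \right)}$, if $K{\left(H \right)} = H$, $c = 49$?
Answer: $336$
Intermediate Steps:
$\left(c + K{\left(-7 \right)}\right) o{\left(4,-4 \right)} = \left(49 - 7\right) 8 = 42 \cdot 8 = 336$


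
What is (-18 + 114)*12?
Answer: 1152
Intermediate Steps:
(-18 + 114)*12 = 96*12 = 1152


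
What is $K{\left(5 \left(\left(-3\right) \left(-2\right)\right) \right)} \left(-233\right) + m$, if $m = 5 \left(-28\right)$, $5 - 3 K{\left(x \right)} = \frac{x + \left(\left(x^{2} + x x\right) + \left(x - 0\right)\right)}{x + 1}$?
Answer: $\frac{12395}{3} \approx 4131.7$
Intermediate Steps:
$K{\left(x \right)} = \frac{5}{3} - \frac{2 x + 2 x^{2}}{3 \left(1 + x\right)}$ ($K{\left(x \right)} = \frac{5}{3} - \frac{\left(x + \left(\left(x^{2} + x x\right) + \left(x - 0\right)\right)\right) \frac{1}{x + 1}}{3} = \frac{5}{3} - \frac{\left(x + \left(\left(x^{2} + x^{2}\right) + \left(x + 0\right)\right)\right) \frac{1}{1 + x}}{3} = \frac{5}{3} - \frac{\left(x + \left(2 x^{2} + x\right)\right) \frac{1}{1 + x}}{3} = \frac{5}{3} - \frac{\left(x + \left(x + 2 x^{2}\right)\right) \frac{1}{1 + x}}{3} = \frac{5}{3} - \frac{\left(2 x + 2 x^{2}\right) \frac{1}{1 + x}}{3} = \frac{5}{3} - \frac{\frac{1}{1 + x} \left(2 x + 2 x^{2}\right)}{3} = \frac{5}{3} - \frac{2 x + 2 x^{2}}{3 \left(1 + x\right)}$)
$m = -140$
$K{\left(5 \left(\left(-3\right) \left(-2\right)\right) \right)} \left(-233\right) + m = \left(\frac{5}{3} - \frac{2 \cdot 5 \left(\left(-3\right) \left(-2\right)\right)}{3}\right) \left(-233\right) - 140 = \left(\frac{5}{3} - \frac{2 \cdot 5 \cdot 6}{3}\right) \left(-233\right) - 140 = \left(\frac{5}{3} - 20\right) \left(-233\right) - 140 = \left(- \frac{55}{3}\right) \left(-233\right) - 140 = \frac{12815}{3} - 140 = \frac{12395}{3}$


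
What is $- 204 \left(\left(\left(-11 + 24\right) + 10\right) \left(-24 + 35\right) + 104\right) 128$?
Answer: $-9321984$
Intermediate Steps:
$- 204 \left(\left(\left(-11 + 24\right) + 10\right) \left(-24 + 35\right) + 104\right) 128 = - 204 \left(\left(13 + 10\right) 11 + 104\right) 128 = - 204 \left(23 \cdot 11 + 104\right) 128 = - 204 \left(253 + 104\right) 128 = \left(-204\right) 357 \cdot 128 = \left(-72828\right) 128 = -9321984$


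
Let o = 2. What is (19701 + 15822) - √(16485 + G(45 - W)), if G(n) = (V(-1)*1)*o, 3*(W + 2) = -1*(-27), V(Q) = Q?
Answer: 35523 - √16483 ≈ 35395.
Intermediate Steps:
W = 7 (W = -2 + (-1*(-27))/3 = -2 + (⅓)*27 = -2 + 9 = 7)
G(n) = -2 (G(n) = -1*1*2 = -1*2 = -2)
(19701 + 15822) - √(16485 + G(45 - W)) = (19701 + 15822) - √(16485 - 2) = 35523 - √16483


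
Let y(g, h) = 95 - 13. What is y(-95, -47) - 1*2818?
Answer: -2736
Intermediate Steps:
y(g, h) = 82
y(-95, -47) - 1*2818 = 82 - 1*2818 = 82 - 2818 = -2736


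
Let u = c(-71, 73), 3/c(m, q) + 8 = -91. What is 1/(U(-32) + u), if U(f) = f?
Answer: -33/1057 ≈ -0.031220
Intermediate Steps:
c(m, q) = -1/33 (c(m, q) = 3/(-8 - 91) = 3/(-99) = 3*(-1/99) = -1/33)
u = -1/33 ≈ -0.030303
1/(U(-32) + u) = 1/(-32 - 1/33) = 1/(-1057/33) = -33/1057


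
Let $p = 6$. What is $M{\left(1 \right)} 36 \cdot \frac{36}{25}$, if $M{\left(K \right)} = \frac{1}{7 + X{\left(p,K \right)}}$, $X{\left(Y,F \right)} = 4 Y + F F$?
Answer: $\frac{81}{50} \approx 1.62$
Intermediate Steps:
$X{\left(Y,F \right)} = F^{2} + 4 Y$ ($X{\left(Y,F \right)} = 4 Y + F^{2} = F^{2} + 4 Y$)
$M{\left(K \right)} = \frac{1}{31 + K^{2}}$ ($M{\left(K \right)} = \frac{1}{7 + \left(K^{2} + 4 \cdot 6\right)} = \frac{1}{7 + \left(K^{2} + 24\right)} = \frac{1}{7 + \left(24 + K^{2}\right)} = \frac{1}{31 + K^{2}}$)
$M{\left(1 \right)} 36 \cdot \frac{36}{25} = \frac{1}{31 + 1^{2}} \cdot 36 \cdot \frac{36}{25} = \frac{1}{31 + 1} \cdot 36 \cdot 36 \cdot \frac{1}{25} = \frac{1}{32} \cdot 36 \cdot \frac{36}{25} = \frac{9}{8} \cdot \frac{36}{25} = \frac{81}{50}$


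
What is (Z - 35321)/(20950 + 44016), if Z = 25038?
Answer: -10283/64966 ≈ -0.15828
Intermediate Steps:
(Z - 35321)/(20950 + 44016) = (25038 - 35321)/(20950 + 44016) = -10283/64966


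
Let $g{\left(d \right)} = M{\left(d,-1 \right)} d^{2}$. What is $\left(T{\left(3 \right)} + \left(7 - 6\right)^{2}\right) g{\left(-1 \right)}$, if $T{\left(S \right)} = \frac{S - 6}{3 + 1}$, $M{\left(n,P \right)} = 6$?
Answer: $\frac{3}{2} \approx 1.5$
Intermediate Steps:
$T{\left(S \right)} = - \frac{3}{2} + \frac{S}{4}$ ($T{\left(S \right)} = \frac{-6 + S}{4} = \left(-6 + S\right) \frac{1}{4} = - \frac{3}{2} + \frac{S}{4}$)
$g{\left(d \right)} = 6 d^{2}$
$\left(T{\left(3 \right)} + \left(7 - 6\right)^{2}\right) g{\left(-1 \right)} = \left(\left(- \frac{3}{2} + \frac{1}{4} \cdot 3\right) + \left(7 - 6\right)^{2}\right) 6 \left(-1\right)^{2} = \left(\left(- \frac{3}{2} + \frac{3}{4}\right) + 1^{2}\right) 6 \cdot 1 = \left(- \frac{3}{4} + 1\right) 6 = \frac{1}{4} \cdot 6 = \frac{3}{2}$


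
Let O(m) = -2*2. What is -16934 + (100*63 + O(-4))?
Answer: -10638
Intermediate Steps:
O(m) = -4
-16934 + (100*63 + O(-4)) = -16934 + (100*63 - 4) = -16934 + (6300 - 4) = -16934 + 6296 = -10638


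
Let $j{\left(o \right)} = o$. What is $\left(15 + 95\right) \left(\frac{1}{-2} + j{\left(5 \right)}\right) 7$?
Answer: $3465$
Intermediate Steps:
$\left(15 + 95\right) \left(\frac{1}{-2} + j{\left(5 \right)}\right) 7 = \left(15 + 95\right) \left(\frac{1}{-2} + 5\right) 7 = 110 \left(- \frac{1}{2} + 5\right) 7 = 110 \cdot \frac{9}{2} \cdot 7 = 110 \cdot \frac{63}{2} = 3465$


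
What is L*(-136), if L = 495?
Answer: -67320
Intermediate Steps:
L*(-136) = 495*(-136) = -67320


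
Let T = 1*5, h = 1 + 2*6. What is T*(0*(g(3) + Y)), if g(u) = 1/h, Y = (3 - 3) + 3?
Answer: 0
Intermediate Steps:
h = 13 (h = 1 + 12 = 13)
Y = 3 (Y = 0 + 3 = 3)
T = 5
g(u) = 1/13
T*(0*(g(3) + Y)) = 5*(0*(1/13 + 3)) = 5*(0*(40/13)) = 5*0 = 0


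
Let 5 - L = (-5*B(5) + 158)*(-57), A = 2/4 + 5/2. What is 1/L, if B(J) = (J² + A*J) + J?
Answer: -1/3814 ≈ -0.00026219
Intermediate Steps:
A = 3 (A = 2*(¼) + 5*(½) = ½ + 5/2 = 3)
B(J) = J² + 4*J (B(J) = (J² + 3*J) + J = J² + 4*J)
L = -3814 (L = 5 - (-25*(4 + 5) + 158)*(-57) = 5 - (-25*9 + 158)*(-57) = 5 - (-5*45 + 158)*(-57) = 5 - (-225 + 158)*(-57) = 5 - (-67)*(-57) = 5 - 1*3819 = 5 - 3819 = -3814)
1/L = 1/(-3814) = -1/3814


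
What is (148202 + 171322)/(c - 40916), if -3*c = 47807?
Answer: -958572/170555 ≈ -5.6203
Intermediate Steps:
c = -47807/3 (c = -⅓*47807 = -47807/3 ≈ -15936.)
(148202 + 171322)/(c - 40916) = (148202 + 171322)/(-47807/3 - 40916) = 319524/(-170555/3) = 319524*(-3/170555) = -958572/170555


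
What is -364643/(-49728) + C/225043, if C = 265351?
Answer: 1943994473/228386496 ≈ 8.5119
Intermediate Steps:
-364643/(-49728) + C/225043 = -364643/(-49728) + 265351/225043 = -364643*(-1/49728) + 265351*(1/225043) = 364643/49728 + 265351/225043 = 1943994473/228386496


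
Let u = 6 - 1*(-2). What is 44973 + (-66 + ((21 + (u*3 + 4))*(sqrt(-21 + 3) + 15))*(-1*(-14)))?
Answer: 55197 + 2058*I*sqrt(2) ≈ 55197.0 + 2910.5*I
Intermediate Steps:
u = 8 (u = 6 + 2 = 8)
44973 + (-66 + ((21 + (u*3 + 4))*(sqrt(-21 + 3) + 15))*(-1*(-14))) = 44973 + (-66 + ((21 + (8*3 + 4))*(sqrt(-21 + 3) + 15))*(-1*(-14))) = 44973 + (-66 + ((21 + (24 + 4))*(sqrt(-18) + 15))*14) = 44973 + (-66 + ((21 + 28)*(3*I*sqrt(2) + 15))*14) = 44973 + (-66 + (49*(15 + 3*I*sqrt(2)))*14) = 44973 + (-66 + (735 + 147*I*sqrt(2))*14) = 44973 + (-66 + (10290 + 2058*I*sqrt(2))) = 44973 + (10224 + 2058*I*sqrt(2)) = 55197 + 2058*I*sqrt(2)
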